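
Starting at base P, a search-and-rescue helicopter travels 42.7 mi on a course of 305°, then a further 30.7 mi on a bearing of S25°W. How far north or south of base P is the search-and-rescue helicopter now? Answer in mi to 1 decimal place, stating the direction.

3.3 mi south

Leg 1 (305°, 42.7 mi): east 42.7 sin 305° = -34.98, north 42.7 cos 305° = 24.49
Leg 2 (S25°W, 30.7 mi): east 30.7 sin 205° = -12.97, north 30.7 cos 205° = -27.82
Net north component: -3.33 mi.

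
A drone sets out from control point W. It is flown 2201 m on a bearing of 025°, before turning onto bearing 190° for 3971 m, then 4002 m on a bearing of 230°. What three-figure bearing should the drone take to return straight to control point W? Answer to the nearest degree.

Leg 1 (025°, 2201 m): east 2201 sin 25° = 930.18, north 2201 cos 25° = 1994.78
Leg 2 (190°, 3971 m): east 3971 sin 190° = -689.56, north 3971 cos 190° = -3910.67
Leg 3 (230°, 4002 m): east 4002 sin 230° = -3065.71, north 4002 cos 230° = -2572.44
Net displacement: -2825.08 east, -4488.32 north. Direction back to start is (2825.08, 4488.32): bearing = atan2(2825.08, 4488.32) mod 360° = 32.19° ≈ 032°.

032°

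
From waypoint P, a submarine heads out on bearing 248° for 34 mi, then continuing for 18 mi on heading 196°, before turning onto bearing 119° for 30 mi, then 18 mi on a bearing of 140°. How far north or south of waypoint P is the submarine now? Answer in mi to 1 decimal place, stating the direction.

58.4 mi south

Leg 1 (248°, 34 mi): east 34 sin 248° = -31.52, north 34 cos 248° = -12.74
Leg 2 (196°, 18 mi): east 18 sin 196° = -4.96, north 18 cos 196° = -17.30
Leg 3 (119°, 30 mi): east 30 sin 119° = 26.24, north 30 cos 119° = -14.54
Leg 4 (140°, 18 mi): east 18 sin 140° = 11.57, north 18 cos 140° = -13.79
Net north component: -58.37 mi.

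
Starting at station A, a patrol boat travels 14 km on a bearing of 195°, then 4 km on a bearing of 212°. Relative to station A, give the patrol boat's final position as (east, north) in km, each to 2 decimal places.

(-5.74, -16.92)

Leg 1 (195°, 14 km): east 14 sin 195° = -3.62, north 14 cos 195° = -13.52
Leg 2 (212°, 4 km): east 4 sin 212° = -2.12, north 4 cos 212° = -3.39
Summing: -5.74 km east, -16.92 km north → (-5.74, -16.92).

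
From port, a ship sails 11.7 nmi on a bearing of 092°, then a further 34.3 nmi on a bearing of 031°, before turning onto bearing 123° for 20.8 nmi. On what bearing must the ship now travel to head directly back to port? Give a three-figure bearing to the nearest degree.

249°

Leg 1 (092°, 11.7 nmi): east 11.7 sin 92° = 11.69, north 11.7 cos 92° = -0.41
Leg 2 (031°, 34.3 nmi): east 34.3 sin 31° = 17.67, north 34.3 cos 31° = 29.40
Leg 3 (123°, 20.8 nmi): east 20.8 sin 123° = 17.44, north 20.8 cos 123° = -11.33
Net displacement: 46.80 east, 17.66 north. Direction back to start is (-46.80, -17.66): bearing = atan2(-46.80, -17.66) mod 360° = 249.32° ≈ 249°.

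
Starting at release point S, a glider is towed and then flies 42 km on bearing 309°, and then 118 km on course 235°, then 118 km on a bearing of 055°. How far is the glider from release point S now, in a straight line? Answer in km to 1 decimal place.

42.0 km

Leg 1 (309°, 42 km): east 42 sin 309° = -32.64, north 42 cos 309° = 26.43
Leg 2 (235°, 118 km): east 118 sin 235° = -96.66, north 118 cos 235° = -67.68
Leg 3 (055°, 118 km): east 118 sin 55° = 96.66, north 118 cos 55° = 67.68
Net: -32.64 east, 26.43 north. Distance = √((-32.64)² + (26.43)²) = 42.000 km.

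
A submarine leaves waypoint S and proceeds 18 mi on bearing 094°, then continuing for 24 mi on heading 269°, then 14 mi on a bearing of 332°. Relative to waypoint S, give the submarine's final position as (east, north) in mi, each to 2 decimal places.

(-12.61, 10.69)

Leg 1 (094°, 18 mi): east 18 sin 94° = 17.96, north 18 cos 94° = -1.26
Leg 2 (269°, 24 mi): east 24 sin 269° = -24.00, north 24 cos 269° = -0.42
Leg 3 (332°, 14 mi): east 14 sin 332° = -6.57, north 14 cos 332° = 12.36
Summing: -12.61 mi east, 10.69 mi north → (-12.61, 10.69).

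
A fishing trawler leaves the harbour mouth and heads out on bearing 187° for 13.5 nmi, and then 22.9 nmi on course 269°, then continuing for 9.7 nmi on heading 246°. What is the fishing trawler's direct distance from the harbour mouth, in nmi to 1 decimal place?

37.8 nmi

Leg 1 (187°, 13.5 nmi): east 13.5 sin 187° = -1.65, north 13.5 cos 187° = -13.40
Leg 2 (269°, 22.9 nmi): east 22.9 sin 269° = -22.90, north 22.9 cos 269° = -0.40
Leg 3 (246°, 9.7 nmi): east 9.7 sin 246° = -8.86, north 9.7 cos 246° = -3.95
Net: -33.40 east, -17.74 north. Distance = √((-33.40)² + (-17.74)²) = 37.824 nmi.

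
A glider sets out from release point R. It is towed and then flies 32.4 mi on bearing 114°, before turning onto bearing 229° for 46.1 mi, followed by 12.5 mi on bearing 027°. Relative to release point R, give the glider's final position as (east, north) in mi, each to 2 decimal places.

Leg 1 (114°, 32.4 mi): east 32.4 sin 114° = 29.60, north 32.4 cos 114° = -13.18
Leg 2 (229°, 46.1 mi): east 46.1 sin 229° = -34.79, north 46.1 cos 229° = -30.24
Leg 3 (027°, 12.5 mi): east 12.5 sin 27° = 5.67, north 12.5 cos 27° = 11.14
Summing: 0.48 mi east, -32.29 mi north → (0.48, -32.29).

(0.48, -32.29)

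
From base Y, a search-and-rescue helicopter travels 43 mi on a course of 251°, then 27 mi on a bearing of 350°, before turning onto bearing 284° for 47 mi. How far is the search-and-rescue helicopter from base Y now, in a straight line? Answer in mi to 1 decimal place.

Leg 1 (251°, 43 mi): east 43 sin 251° = -40.66, north 43 cos 251° = -14.00
Leg 2 (350°, 27 mi): east 27 sin 350° = -4.69, north 27 cos 350° = 26.59
Leg 3 (284°, 47 mi): east 47 sin 284° = -45.60, north 47 cos 284° = 11.37
Net: -90.95 east, 23.96 north. Distance = √((-90.95)² + (23.96)²) = 94.053 mi.

94.1 mi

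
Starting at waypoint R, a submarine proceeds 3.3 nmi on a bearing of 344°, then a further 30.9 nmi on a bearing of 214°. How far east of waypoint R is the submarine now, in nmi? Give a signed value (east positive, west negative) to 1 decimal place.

-18.2 nmi

Leg 1 (344°, 3.3 nmi): east 3.3 sin 344° = -0.91, north 3.3 cos 344° = 3.17
Leg 2 (214°, 30.9 nmi): east 30.9 sin 214° = -17.28, north 30.9 cos 214° = -25.62
Net east component: -18.19 nmi.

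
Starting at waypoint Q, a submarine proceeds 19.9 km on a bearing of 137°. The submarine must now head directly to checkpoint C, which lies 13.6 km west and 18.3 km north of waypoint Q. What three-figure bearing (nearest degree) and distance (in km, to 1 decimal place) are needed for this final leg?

320°, 42.6 km

Leg 1 (137°, 19.9 km): east 19.9 sin 137° = 13.57, north 19.9 cos 137° = -14.55
Current position: (13.57, -14.55). Target: (-13.6, 18.3). Remaining: Δeast = -27.17, Δnorth = 32.85.
Bearing = atan2(-27.17, 32.85) mod 360° = 320.41°; distance = √((-27.17)² + (32.85)²) = 42.634 km.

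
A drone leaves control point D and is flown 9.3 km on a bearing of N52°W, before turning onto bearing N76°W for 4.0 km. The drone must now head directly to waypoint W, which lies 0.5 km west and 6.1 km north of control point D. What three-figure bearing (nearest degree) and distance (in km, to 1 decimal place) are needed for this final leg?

093°, 10.7 km

Leg 1 (N52°W, 9.3 km): east 9.3 sin 308° = -7.33, north 9.3 cos 308° = 5.73
Leg 2 (N76°W, 4.0 km): east 4.0 sin 284° = -3.88, north 4.0 cos 284° = 0.97
Current position: (-11.21, 6.69). Target: (-0.5, 6.1). Remaining: Δeast = 10.71, Δnorth = -0.59.
Bearing = atan2(10.71, -0.59) mod 360° = 93.17°; distance = √((10.71)² + (-0.59)²) = 10.726 km.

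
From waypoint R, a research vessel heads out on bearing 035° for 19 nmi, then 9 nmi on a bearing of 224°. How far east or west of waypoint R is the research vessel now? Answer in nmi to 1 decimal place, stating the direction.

Leg 1 (035°, 19 nmi): east 19 sin 35° = 10.90, north 19 cos 35° = 15.56
Leg 2 (224°, 9 nmi): east 9 sin 224° = -6.25, north 9 cos 224° = -6.47
Net east component: 4.65 nmi.

4.6 nmi east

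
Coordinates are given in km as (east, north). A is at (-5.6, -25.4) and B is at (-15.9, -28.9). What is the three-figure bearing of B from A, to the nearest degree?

251°

Δeast = -15.9 − -5.6 = -10.30; Δnorth = -28.9 − -25.4 = -3.50.
Bearing = atan2(Δeast, Δnorth) mod 360° = 251.23° ≈ 251°.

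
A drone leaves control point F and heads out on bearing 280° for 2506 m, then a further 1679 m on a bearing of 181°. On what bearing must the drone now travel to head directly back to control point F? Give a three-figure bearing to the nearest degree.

Leg 1 (280°, 2506 m): east 2506 sin 280° = -2467.93, north 2506 cos 280° = 435.16
Leg 2 (181°, 1679 m): east 1679 sin 181° = -29.30, north 1679 cos 181° = -1678.74
Net displacement: -2497.23 east, -1243.58 north. Direction back to start is (2497.23, 1243.58): bearing = atan2(2497.23, 1243.58) mod 360° = 63.53° ≈ 064°.

064°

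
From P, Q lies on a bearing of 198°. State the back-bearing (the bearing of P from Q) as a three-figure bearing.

Back-bearing = 198° − 180° = 018°.

018°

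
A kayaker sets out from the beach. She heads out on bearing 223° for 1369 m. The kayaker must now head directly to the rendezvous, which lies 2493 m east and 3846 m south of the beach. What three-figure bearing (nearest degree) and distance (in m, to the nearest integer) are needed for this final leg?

130°, 4454 m

Leg 1 (223°, 1369 m): east 1369 sin 223° = -933.66, north 1369 cos 223° = -1001.22
Current position: (-933.66, -1001.22). Target: (2493, -3846). Remaining: Δeast = 3426.66, Δnorth = -2844.78.
Bearing = atan2(3426.66, -2844.78) mod 360° = 129.70°; distance = √((3426.66)² + (-2844.78)²) = 4453.619 m.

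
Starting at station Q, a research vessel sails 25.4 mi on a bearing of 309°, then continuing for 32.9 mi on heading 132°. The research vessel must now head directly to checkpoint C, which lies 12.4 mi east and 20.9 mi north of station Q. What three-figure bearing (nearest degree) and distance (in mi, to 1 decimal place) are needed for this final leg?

016°, 28.0 mi

Leg 1 (309°, 25.4 mi): east 25.4 sin 309° = -19.74, north 25.4 cos 309° = 15.98
Leg 2 (132°, 32.9 mi): east 32.9 sin 132° = 24.45, north 32.9 cos 132° = -22.01
Current position: (4.71, -6.03). Target: (12.4, 20.9). Remaining: Δeast = 7.69, Δnorth = 26.93.
Bearing = atan2(7.69, 26.93) mod 360° = 15.94°; distance = √((7.69)² + (26.93)²) = 28.006 mi.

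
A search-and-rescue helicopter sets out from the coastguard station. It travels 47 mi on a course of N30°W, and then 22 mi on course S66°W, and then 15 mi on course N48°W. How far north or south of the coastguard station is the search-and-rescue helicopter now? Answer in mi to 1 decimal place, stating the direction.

41.8 mi north

Leg 1 (N30°W, 47 mi): east 47 sin 330° = -23.50, north 47 cos 330° = 40.70
Leg 2 (S66°W, 22 mi): east 22 sin 246° = -20.10, north 22 cos 246° = -8.95
Leg 3 (N48°W, 15 mi): east 15 sin 312° = -11.15, north 15 cos 312° = 10.04
Net north component: 41.79 mi.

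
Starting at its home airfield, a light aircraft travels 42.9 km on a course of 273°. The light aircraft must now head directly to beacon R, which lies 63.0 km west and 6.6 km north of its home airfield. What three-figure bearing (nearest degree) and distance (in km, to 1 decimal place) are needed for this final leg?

282°, 20.6 km

Leg 1 (273°, 42.9 km): east 42.9 sin 273° = -42.84, north 42.9 cos 273° = 2.25
Current position: (-42.84, 2.25). Target: (-63.0, 6.6). Remaining: Δeast = -20.16, Δnorth = 4.35.
Bearing = atan2(-20.16, 4.35) mod 360° = 282.19°; distance = √((-20.16)² + (4.35)²) = 20.624 km.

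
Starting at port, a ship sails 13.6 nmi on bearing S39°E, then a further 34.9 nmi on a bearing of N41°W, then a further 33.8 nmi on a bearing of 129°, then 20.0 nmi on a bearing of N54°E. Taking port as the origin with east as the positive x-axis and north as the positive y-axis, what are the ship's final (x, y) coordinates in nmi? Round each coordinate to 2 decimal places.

(28.11, 6.25)

Leg 1 (S39°E, 13.6 nmi): east 13.6 sin 141° = 8.56, north 13.6 cos 141° = -10.57
Leg 2 (N41°W, 34.9 nmi): east 34.9 sin 319° = -22.90, north 34.9 cos 319° = 26.34
Leg 3 (129°, 33.8 nmi): east 33.8 sin 129° = 26.27, north 33.8 cos 129° = -21.27
Leg 4 (N54°E, 20.0 nmi): east 20.0 sin 54° = 16.18, north 20.0 cos 54° = 11.76
Summing: 28.11 nmi east, 6.25 nmi north → (28.11, 6.25).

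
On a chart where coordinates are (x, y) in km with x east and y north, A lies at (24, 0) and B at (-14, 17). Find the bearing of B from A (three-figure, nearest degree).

294°

Δeast = -14 − 24 = -38.00; Δnorth = 17 − 0 = 17.00.
Bearing = atan2(Δeast, Δnorth) mod 360° = 294.10° ≈ 294°.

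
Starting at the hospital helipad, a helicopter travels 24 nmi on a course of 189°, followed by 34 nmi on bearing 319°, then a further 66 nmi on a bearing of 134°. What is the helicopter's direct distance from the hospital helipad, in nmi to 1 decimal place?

48.8 nmi

Leg 1 (189°, 24 nmi): east 24 sin 189° = -3.75, north 24 cos 189° = -23.70
Leg 2 (319°, 34 nmi): east 34 sin 319° = -22.31, north 34 cos 319° = 25.66
Leg 3 (134°, 66 nmi): east 66 sin 134° = 47.48, north 66 cos 134° = -45.85
Net: 21.42 east, -43.89 north. Distance = √((21.42)² + (-43.89)²) = 48.838 nmi.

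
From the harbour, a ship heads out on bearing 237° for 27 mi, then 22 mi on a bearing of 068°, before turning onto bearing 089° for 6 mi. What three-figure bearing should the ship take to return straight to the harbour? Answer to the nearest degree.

329°

Leg 1 (237°, 27 mi): east 27 sin 237° = -22.64, north 27 cos 237° = -14.71
Leg 2 (068°, 22 mi): east 22 sin 68° = 20.40, north 22 cos 68° = 8.24
Leg 3 (089°, 6 mi): east 6 sin 89° = 6.00, north 6 cos 89° = 0.10
Net displacement: 3.75 east, -6.36 north. Direction back to start is (-3.75, 6.36): bearing = atan2(-3.75, 6.36) mod 360° = 329.45° ≈ 329°.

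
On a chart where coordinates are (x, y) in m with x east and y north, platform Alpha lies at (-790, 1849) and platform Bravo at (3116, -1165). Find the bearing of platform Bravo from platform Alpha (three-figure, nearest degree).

Δeast = 3116 − -790 = 3906.00; Δnorth = -1165 − 1849 = -3014.00.
Bearing = atan2(Δeast, Δnorth) mod 360° = 127.65° ≈ 128°.

128°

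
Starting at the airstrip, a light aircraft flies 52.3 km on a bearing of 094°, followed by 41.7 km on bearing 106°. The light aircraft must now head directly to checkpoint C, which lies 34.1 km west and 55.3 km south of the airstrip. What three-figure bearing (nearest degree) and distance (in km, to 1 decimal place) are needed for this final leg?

Leg 1 (094°, 52.3 km): east 52.3 sin 94° = 52.17, north 52.3 cos 94° = -3.65
Leg 2 (106°, 41.7 km): east 41.7 sin 106° = 40.08, north 41.7 cos 106° = -11.49
Current position: (92.26, -15.14). Target: (-34.1, -55.3). Remaining: Δeast = -126.36, Δnorth = -40.16.
Bearing = atan2(-126.36, -40.16) mod 360° = 252.37°; distance = √((-126.36)² + (-40.16)²) = 132.585 km.

252°, 132.6 km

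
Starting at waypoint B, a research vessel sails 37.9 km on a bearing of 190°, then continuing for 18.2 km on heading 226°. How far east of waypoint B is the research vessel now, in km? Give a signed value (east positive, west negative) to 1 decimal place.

-19.7 km

Leg 1 (190°, 37.9 km): east 37.9 sin 190° = -6.58, north 37.9 cos 190° = -37.32
Leg 2 (226°, 18.2 km): east 18.2 sin 226° = -13.09, north 18.2 cos 226° = -12.64
Net east component: -19.67 km.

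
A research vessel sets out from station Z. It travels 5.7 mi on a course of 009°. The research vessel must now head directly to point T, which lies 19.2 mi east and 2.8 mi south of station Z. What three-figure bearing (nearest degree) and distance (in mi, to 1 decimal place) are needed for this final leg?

Leg 1 (009°, 5.7 mi): east 5.7 sin 9° = 0.89, north 5.7 cos 9° = 5.63
Current position: (0.89, 5.63). Target: (19.2, -2.8). Remaining: Δeast = 18.31, Δnorth = -8.43.
Bearing = atan2(18.31, -8.43) mod 360° = 114.72°; distance = √((18.31)² + (-8.43)²) = 20.156 mi.

115°, 20.2 mi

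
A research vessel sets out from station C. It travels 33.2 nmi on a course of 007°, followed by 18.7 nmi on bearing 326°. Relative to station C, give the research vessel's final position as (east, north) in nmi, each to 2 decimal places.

(-6.41, 48.46)

Leg 1 (007°, 33.2 nmi): east 33.2 sin 7° = 4.05, north 33.2 cos 7° = 32.95
Leg 2 (326°, 18.7 nmi): east 18.7 sin 326° = -10.46, north 18.7 cos 326° = 15.50
Summing: -6.41 nmi east, 48.46 nmi north → (-6.41, 48.46).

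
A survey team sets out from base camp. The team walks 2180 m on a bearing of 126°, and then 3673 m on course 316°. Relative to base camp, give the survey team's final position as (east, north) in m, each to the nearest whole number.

Leg 1 (126°, 2180 m): east 2180 sin 126° = 1763.66, north 2180 cos 126° = -1281.37
Leg 2 (316°, 3673 m): east 3673 sin 316° = -2551.48, north 3673 cos 316° = 2642.14
Summing: -787.82 m east, 1360.76 m north → (-788, 1361).

(-788, 1361)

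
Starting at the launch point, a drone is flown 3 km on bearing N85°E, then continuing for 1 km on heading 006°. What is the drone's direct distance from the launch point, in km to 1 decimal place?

3.3 km

Leg 1 (N85°E, 3 km): east 3 sin 85° = 2.99, north 3 cos 85° = 0.26
Leg 2 (006°, 1 km): east 1 sin 6° = 0.10, north 1 cos 6° = 0.99
Net: 3.09 east, 1.26 north. Distance = √((3.09)² + (1.26)²) = 3.338 km.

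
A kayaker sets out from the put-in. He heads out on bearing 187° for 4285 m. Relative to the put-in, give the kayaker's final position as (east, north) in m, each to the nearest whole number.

(-522, -4253)

Leg 1 (187°, 4285 m): east 4285 sin 187° = -522.21, north 4285 cos 187° = -4253.06
Summing: -522.21 m east, -4253.06 m north → (-522, -4253).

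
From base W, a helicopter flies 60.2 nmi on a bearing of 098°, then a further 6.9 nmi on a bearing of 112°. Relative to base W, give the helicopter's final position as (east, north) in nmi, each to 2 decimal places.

Leg 1 (098°, 60.2 nmi): east 60.2 sin 98° = 59.61, north 60.2 cos 98° = -8.38
Leg 2 (112°, 6.9 nmi): east 6.9 sin 112° = 6.40, north 6.9 cos 112° = -2.58
Summing: 66.01 nmi east, -10.96 nmi north → (66.01, -10.96).

(66.01, -10.96)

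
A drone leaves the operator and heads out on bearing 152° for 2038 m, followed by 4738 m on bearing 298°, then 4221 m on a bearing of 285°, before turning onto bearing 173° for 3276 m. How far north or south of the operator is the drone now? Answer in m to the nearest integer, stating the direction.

1734 m south

Leg 1 (152°, 2038 m): east 2038 sin 152° = 956.78, north 2038 cos 152° = -1799.45
Leg 2 (298°, 4738 m): east 4738 sin 298° = -4183.41, north 4738 cos 298° = 2224.36
Leg 3 (285°, 4221 m): east 4221 sin 285° = -4077.17, north 4221 cos 285° = 1092.48
Leg 4 (173°, 3276 m): east 3276 sin 173° = 399.24, north 3276 cos 173° = -3251.58
Net north component: -1734.20 m.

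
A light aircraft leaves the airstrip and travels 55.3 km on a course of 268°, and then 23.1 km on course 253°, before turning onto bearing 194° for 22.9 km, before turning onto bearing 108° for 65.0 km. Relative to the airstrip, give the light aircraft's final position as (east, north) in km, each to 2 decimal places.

(-21.08, -50.99)

Leg 1 (268°, 55.3 km): east 55.3 sin 268° = -55.27, north 55.3 cos 268° = -1.93
Leg 2 (253°, 23.1 km): east 23.1 sin 253° = -22.09, north 23.1 cos 253° = -6.75
Leg 3 (194°, 22.9 km): east 22.9 sin 194° = -5.54, north 22.9 cos 194° = -22.22
Leg 4 (108°, 65.0 km): east 65.0 sin 108° = 61.82, north 65.0 cos 108° = -20.09
Summing: -21.08 km east, -50.99 km north → (-21.08, -50.99).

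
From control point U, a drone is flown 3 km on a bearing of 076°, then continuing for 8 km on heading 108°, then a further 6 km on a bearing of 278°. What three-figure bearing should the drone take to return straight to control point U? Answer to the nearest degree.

Leg 1 (076°, 3 km): east 3 sin 76° = 2.91, north 3 cos 76° = 0.73
Leg 2 (108°, 8 km): east 8 sin 108° = 7.61, north 8 cos 108° = -2.47
Leg 3 (278°, 6 km): east 6 sin 278° = -5.94, north 6 cos 278° = 0.84
Net displacement: 4.58 east, -0.91 north. Direction back to start is (-4.58, 0.91): bearing = atan2(-4.58, 0.91) mod 360° = 281.26° ≈ 281°.

281°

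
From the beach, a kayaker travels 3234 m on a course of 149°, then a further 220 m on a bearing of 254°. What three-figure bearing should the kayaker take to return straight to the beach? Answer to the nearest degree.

333°

Leg 1 (149°, 3234 m): east 3234 sin 149° = 1665.63, north 3234 cos 149° = -2772.08
Leg 2 (254°, 220 m): east 220 sin 254° = -211.48, north 220 cos 254° = -60.64
Net displacement: 1454.16 east, -2832.72 north. Direction back to start is (-1454.16, 2832.72): bearing = atan2(-1454.16, 2832.72) mod 360° = 332.83° ≈ 333°.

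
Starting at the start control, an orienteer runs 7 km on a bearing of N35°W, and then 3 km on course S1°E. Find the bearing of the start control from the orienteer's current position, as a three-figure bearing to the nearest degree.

Leg 1 (N35°W, 7 km): east 7 sin 325° = -4.02, north 7 cos 325° = 5.73
Leg 2 (S1°E, 3 km): east 3 sin 179° = 0.05, north 3 cos 179° = -3.00
Net displacement: -3.96 east, 2.73 north. Direction back to start is (3.96, -2.73): bearing = atan2(3.96, -2.73) mod 360° = 124.61° ≈ 125°.

125°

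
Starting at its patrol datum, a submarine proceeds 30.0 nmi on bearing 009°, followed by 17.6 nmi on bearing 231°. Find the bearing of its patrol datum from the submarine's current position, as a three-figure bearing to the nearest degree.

154°

Leg 1 (009°, 30.0 nmi): east 30.0 sin 9° = 4.69, north 30.0 cos 9° = 29.63
Leg 2 (231°, 17.6 nmi): east 17.6 sin 231° = -13.68, north 17.6 cos 231° = -11.08
Net displacement: -8.98 east, 18.55 north. Direction back to start is (8.98, -18.55): bearing = atan2(8.98, -18.55) mod 360° = 154.16° ≈ 154°.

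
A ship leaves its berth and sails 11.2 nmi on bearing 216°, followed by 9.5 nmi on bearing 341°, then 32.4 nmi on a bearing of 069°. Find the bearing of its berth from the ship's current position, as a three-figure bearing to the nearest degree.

Leg 1 (216°, 11.2 nmi): east 11.2 sin 216° = -6.58, north 11.2 cos 216° = -9.06
Leg 2 (341°, 9.5 nmi): east 9.5 sin 341° = -3.09, north 9.5 cos 341° = 8.98
Leg 3 (069°, 32.4 nmi): east 32.4 sin 69° = 30.25, north 32.4 cos 69° = 11.61
Net displacement: 20.57 east, 11.53 north. Direction back to start is (-20.57, -11.53): bearing = atan2(-20.57, -11.53) mod 360° = 240.73° ≈ 241°.

241°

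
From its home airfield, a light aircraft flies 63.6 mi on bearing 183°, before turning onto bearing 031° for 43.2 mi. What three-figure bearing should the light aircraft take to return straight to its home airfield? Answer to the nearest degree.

Leg 1 (183°, 63.6 mi): east 63.6 sin 183° = -3.33, north 63.6 cos 183° = -63.51
Leg 2 (031°, 43.2 mi): east 43.2 sin 31° = 22.25, north 43.2 cos 31° = 37.03
Net displacement: 18.92 east, -26.48 north. Direction back to start is (-18.92, 26.48): bearing = atan2(-18.92, 26.48) mod 360° = 324.46° ≈ 324°.

324°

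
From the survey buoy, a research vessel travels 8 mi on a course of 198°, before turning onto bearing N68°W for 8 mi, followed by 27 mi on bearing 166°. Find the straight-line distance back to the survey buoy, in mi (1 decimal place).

31.0 mi

Leg 1 (198°, 8 mi): east 8 sin 198° = -2.47, north 8 cos 198° = -7.61
Leg 2 (N68°W, 8 mi): east 8 sin 292° = -7.42, north 8 cos 292° = 3.00
Leg 3 (166°, 27 mi): east 27 sin 166° = 6.53, north 27 cos 166° = -26.20
Net: -3.36 east, -30.81 north. Distance = √((-3.36)² + (-30.81)²) = 30.992 mi.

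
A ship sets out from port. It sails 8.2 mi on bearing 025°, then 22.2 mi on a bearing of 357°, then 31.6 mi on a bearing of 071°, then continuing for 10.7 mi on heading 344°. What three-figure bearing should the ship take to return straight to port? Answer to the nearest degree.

210°

Leg 1 (025°, 8.2 mi): east 8.2 sin 25° = 3.47, north 8.2 cos 25° = 7.43
Leg 2 (357°, 22.2 mi): east 22.2 sin 357° = -1.16, north 22.2 cos 357° = 22.17
Leg 3 (071°, 31.6 mi): east 31.6 sin 71° = 29.88, north 31.6 cos 71° = 10.29
Leg 4 (344°, 10.7 mi): east 10.7 sin 344° = -2.95, north 10.7 cos 344° = 10.29
Net displacement: 29.23 east, 50.17 north. Direction back to start is (-29.23, -50.17): bearing = atan2(-29.23, -50.17) mod 360° = 210.23° ≈ 210°.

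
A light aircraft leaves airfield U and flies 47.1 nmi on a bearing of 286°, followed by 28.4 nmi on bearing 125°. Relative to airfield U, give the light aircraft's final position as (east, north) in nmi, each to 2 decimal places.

(-22.01, -3.31)

Leg 1 (286°, 47.1 nmi): east 47.1 sin 286° = -45.28, north 47.1 cos 286° = 12.98
Leg 2 (125°, 28.4 nmi): east 28.4 sin 125° = 23.26, north 28.4 cos 125° = -16.29
Summing: -22.01 nmi east, -3.31 nmi north → (-22.01, -3.31).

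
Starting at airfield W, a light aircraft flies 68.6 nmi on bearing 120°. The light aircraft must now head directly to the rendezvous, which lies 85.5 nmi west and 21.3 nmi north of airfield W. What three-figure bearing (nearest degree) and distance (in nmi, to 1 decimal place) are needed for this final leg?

Leg 1 (120°, 68.6 nmi): east 68.6 sin 120° = 59.41, north 68.6 cos 120° = -34.30
Current position: (59.41, -34.30). Target: (-85.5, 21.3). Remaining: Δeast = -144.91, Δnorth = 55.60.
Bearing = atan2(-144.91, 55.60) mod 360° = 290.99°; distance = √((-144.91)² + (55.60)²) = 155.210 nmi.

291°, 155.2 nmi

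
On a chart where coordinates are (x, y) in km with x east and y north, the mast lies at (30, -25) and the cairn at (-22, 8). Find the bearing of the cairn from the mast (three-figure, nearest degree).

Δeast = -22 − 30 = -52.00; Δnorth = 8 − -25 = 33.00.
Bearing = atan2(Δeast, Δnorth) mod 360° = 302.40° ≈ 302°.

302°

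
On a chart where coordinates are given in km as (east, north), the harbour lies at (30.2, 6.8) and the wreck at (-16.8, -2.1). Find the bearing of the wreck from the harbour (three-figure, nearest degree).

Δeast = -16.8 − 30.2 = -47.00; Δnorth = -2.1 − 6.8 = -8.90.
Bearing = atan2(Δeast, Δnorth) mod 360° = 259.28° ≈ 259°.

259°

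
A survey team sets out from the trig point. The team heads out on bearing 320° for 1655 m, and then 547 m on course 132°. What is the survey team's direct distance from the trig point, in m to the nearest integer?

1116 m

Leg 1 (320°, 1655 m): east 1655 sin 320° = -1063.81, north 1655 cos 320° = 1267.80
Leg 2 (132°, 547 m): east 547 sin 132° = 406.50, north 547 cos 132° = -366.01
Net: -657.31 east, 901.79 north. Distance = √((-657.31)² + (901.79)²) = 1115.923 m.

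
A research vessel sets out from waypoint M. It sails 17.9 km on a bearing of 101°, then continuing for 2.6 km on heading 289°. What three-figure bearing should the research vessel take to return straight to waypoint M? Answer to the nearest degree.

Leg 1 (101°, 17.9 km): east 17.9 sin 101° = 17.57, north 17.9 cos 101° = -3.42
Leg 2 (289°, 2.6 km): east 2.6 sin 289° = -2.46, north 2.6 cos 289° = 0.85
Net displacement: 15.11 east, -2.57 north. Direction back to start is (-15.11, 2.57): bearing = atan2(-15.11, 2.57) mod 360° = 279.65° ≈ 280°.

280°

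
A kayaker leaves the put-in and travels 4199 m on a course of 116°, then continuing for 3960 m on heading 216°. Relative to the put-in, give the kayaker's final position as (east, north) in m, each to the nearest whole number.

Leg 1 (116°, 4199 m): east 4199 sin 116° = 3774.04, north 4199 cos 116° = -1840.72
Leg 2 (216°, 3960 m): east 3960 sin 216° = -2327.63, north 3960 cos 216° = -3203.71
Summing: 1446.41 m east, -5044.43 m north → (1446, -5044).

(1446, -5044)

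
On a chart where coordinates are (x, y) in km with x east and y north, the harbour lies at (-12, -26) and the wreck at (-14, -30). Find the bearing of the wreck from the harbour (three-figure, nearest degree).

Δeast = -14 − -12 = -2.00; Δnorth = -30 − -26 = -4.00.
Bearing = atan2(Δeast, Δnorth) mod 360° = 206.57° ≈ 207°.

207°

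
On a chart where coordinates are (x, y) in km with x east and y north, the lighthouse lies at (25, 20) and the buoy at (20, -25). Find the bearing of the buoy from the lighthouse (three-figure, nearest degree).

186°

Δeast = 20 − 25 = -5.00; Δnorth = -25 − 20 = -45.00.
Bearing = atan2(Δeast, Δnorth) mod 360° = 186.34° ≈ 186°.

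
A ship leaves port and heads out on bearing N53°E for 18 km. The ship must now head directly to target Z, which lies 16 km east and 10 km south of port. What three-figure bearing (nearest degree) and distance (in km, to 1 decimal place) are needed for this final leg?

Leg 1 (N53°E, 18 km): east 18 sin 53° = 14.38, north 18 cos 53° = 10.83
Current position: (14.38, 10.83). Target: (16, -10). Remaining: Δeast = 1.62, Δnorth = -20.83.
Bearing = atan2(1.62, -20.83) mod 360° = 175.54°; distance = √((1.62)² + (-20.83)²) = 20.896 km.

176°, 20.9 km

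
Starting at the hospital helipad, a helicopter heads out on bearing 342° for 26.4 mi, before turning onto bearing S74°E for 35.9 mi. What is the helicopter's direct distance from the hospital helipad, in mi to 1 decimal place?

30.4 mi

Leg 1 (342°, 26.4 mi): east 26.4 sin 342° = -8.16, north 26.4 cos 342° = 25.11
Leg 2 (S74°E, 35.9 mi): east 35.9 sin 106° = 34.51, north 35.9 cos 106° = -9.90
Net: 26.35 east, 15.21 north. Distance = √((26.35)² + (15.21)²) = 30.427 mi.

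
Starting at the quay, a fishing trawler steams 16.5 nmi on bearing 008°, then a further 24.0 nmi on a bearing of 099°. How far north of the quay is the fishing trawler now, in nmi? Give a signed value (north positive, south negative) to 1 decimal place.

12.6 nmi

Leg 1 (008°, 16.5 nmi): east 16.5 sin 8° = 2.30, north 16.5 cos 8° = 16.34
Leg 2 (099°, 24.0 nmi): east 24.0 sin 99° = 23.70, north 24.0 cos 99° = -3.75
Net north component: 12.58 nmi.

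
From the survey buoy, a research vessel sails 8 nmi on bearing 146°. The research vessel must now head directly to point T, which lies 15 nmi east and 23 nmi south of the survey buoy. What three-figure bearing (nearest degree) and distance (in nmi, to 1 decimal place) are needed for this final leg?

147°, 19.5 nmi

Leg 1 (146°, 8 nmi): east 8 sin 146° = 4.47, north 8 cos 146° = -6.63
Current position: (4.47, -6.63). Target: (15, -23). Remaining: Δeast = 10.53, Δnorth = -16.37.
Bearing = atan2(10.53, -16.37) mod 360° = 147.25°; distance = √((10.53)² + (-16.37)²) = 19.460 nmi.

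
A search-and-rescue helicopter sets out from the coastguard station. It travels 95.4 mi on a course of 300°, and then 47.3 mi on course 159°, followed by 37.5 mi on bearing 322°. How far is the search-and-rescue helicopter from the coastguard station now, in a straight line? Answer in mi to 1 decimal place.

94.7 mi

Leg 1 (300°, 95.4 mi): east 95.4 sin 300° = -82.62, north 95.4 cos 300° = 47.70
Leg 2 (159°, 47.3 mi): east 47.3 sin 159° = 16.95, north 47.3 cos 159° = -44.16
Leg 3 (322°, 37.5 mi): east 37.5 sin 322° = -23.09, north 37.5 cos 322° = 29.55
Net: -88.76 east, 33.09 north. Distance = √((-88.76)² + (33.09)²) = 94.724 mi.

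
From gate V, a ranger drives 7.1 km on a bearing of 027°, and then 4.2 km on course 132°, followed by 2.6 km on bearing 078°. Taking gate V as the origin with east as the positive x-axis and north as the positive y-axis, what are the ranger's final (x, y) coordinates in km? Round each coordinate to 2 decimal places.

(8.89, 4.06)

Leg 1 (027°, 7.1 km): east 7.1 sin 27° = 3.22, north 7.1 cos 27° = 6.33
Leg 2 (132°, 4.2 km): east 4.2 sin 132° = 3.12, north 4.2 cos 132° = -2.81
Leg 3 (078°, 2.6 km): east 2.6 sin 78° = 2.54, north 2.6 cos 78° = 0.54
Summing: 8.89 km east, 4.06 km north → (8.89, 4.06).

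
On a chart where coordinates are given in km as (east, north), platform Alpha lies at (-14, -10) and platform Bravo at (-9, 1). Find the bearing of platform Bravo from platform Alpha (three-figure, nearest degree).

024°

Δeast = -9 − -14 = 5.00; Δnorth = 1 − -10 = 11.00.
Bearing = atan2(Δeast, Δnorth) mod 360° = 24.44° ≈ 024°.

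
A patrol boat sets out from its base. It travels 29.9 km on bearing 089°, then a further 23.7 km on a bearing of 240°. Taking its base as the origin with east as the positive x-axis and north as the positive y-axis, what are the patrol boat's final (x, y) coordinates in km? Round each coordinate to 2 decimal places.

Leg 1 (089°, 29.9 km): east 29.9 sin 89° = 29.90, north 29.9 cos 89° = 0.52
Leg 2 (240°, 23.7 km): east 23.7 sin 240° = -20.52, north 23.7 cos 240° = -11.85
Summing: 9.37 km east, -11.33 km north → (9.37, -11.33).

(9.37, -11.33)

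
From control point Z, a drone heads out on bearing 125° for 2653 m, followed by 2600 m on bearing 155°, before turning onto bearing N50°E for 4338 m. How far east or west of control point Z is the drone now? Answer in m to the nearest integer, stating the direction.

Leg 1 (125°, 2653 m): east 2653 sin 125° = 2173.21, north 2653 cos 125° = -1521.70
Leg 2 (155°, 2600 m): east 2600 sin 155° = 1098.81, north 2600 cos 155° = -2356.40
Leg 3 (N50°E, 4338 m): east 4338 sin 50° = 3323.10, north 4338 cos 50° = 2788.41
Net east component: 6595.12 m.

6595 m east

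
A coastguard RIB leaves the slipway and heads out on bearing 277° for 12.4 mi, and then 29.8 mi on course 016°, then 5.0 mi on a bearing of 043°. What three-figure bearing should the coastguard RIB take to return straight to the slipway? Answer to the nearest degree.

179°

Leg 1 (277°, 12.4 mi): east 12.4 sin 277° = -12.31, north 12.4 cos 277° = 1.51
Leg 2 (016°, 29.8 mi): east 29.8 sin 16° = 8.21, north 29.8 cos 16° = 28.65
Leg 3 (043°, 5.0 mi): east 5.0 sin 43° = 3.41, north 5.0 cos 43° = 3.66
Net displacement: -0.68 east, 33.81 north. Direction back to start is (0.68, -33.81): bearing = atan2(0.68, -33.81) mod 360° = 178.84° ≈ 179°.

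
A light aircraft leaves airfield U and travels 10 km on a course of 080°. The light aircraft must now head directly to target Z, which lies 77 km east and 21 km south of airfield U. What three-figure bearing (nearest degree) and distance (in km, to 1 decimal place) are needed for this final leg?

109°, 70.9 km

Leg 1 (080°, 10 km): east 10 sin 80° = 9.85, north 10 cos 80° = 1.74
Current position: (9.85, 1.74). Target: (77, -21). Remaining: Δeast = 67.15, Δnorth = -22.74.
Bearing = atan2(67.15, -22.74) mod 360° = 108.71°; distance = √((67.15)² + (-22.74)²) = 70.897 km.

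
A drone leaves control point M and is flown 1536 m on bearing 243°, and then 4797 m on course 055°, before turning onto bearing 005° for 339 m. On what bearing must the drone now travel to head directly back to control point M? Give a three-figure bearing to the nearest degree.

Leg 1 (243°, 1536 m): east 1536 sin 243° = -1368.59, north 1536 cos 243° = -697.33
Leg 2 (055°, 4797 m): east 4797 sin 55° = 3929.47, north 4797 cos 55° = 2751.45
Leg 3 (005°, 339 m): east 339 sin 5° = 29.55, north 339 cos 5° = 337.71
Net displacement: 2590.43 east, 2391.83 north. Direction back to start is (-2590.43, -2391.83): bearing = atan2(-2590.43, -2391.83) mod 360° = 227.28° ≈ 227°.

227°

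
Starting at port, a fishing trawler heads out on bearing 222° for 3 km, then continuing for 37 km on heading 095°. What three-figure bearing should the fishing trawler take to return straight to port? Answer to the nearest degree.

279°

Leg 1 (222°, 3 km): east 3 sin 222° = -2.01, north 3 cos 222° = -2.23
Leg 2 (095°, 37 km): east 37 sin 95° = 36.86, north 37 cos 95° = -3.22
Net displacement: 34.85 east, -5.45 north. Direction back to start is (-34.85, 5.45): bearing = atan2(-34.85, 5.45) mod 360° = 278.89° ≈ 279°.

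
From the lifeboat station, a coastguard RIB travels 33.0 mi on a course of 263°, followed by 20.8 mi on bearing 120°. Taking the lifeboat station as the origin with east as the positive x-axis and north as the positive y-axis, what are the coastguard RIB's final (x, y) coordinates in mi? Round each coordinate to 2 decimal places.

Leg 1 (263°, 33.0 mi): east 33.0 sin 263° = -32.75, north 33.0 cos 263° = -4.02
Leg 2 (120°, 20.8 mi): east 20.8 sin 120° = 18.01, north 20.8 cos 120° = -10.40
Summing: -14.74 mi east, -14.42 mi north → (-14.74, -14.42).

(-14.74, -14.42)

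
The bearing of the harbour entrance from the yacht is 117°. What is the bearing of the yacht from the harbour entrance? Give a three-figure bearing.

297°

Back-bearing = 117° + 180° = 297°.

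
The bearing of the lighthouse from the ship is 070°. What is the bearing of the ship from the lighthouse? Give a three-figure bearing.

Back-bearing = 070° + 180° = 250°.

250°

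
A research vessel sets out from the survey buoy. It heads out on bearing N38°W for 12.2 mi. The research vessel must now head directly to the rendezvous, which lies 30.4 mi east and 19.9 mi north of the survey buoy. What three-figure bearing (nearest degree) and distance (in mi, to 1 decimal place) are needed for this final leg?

Leg 1 (N38°W, 12.2 mi): east 12.2 sin 322° = -7.51, north 12.2 cos 322° = 9.61
Current position: (-7.51, 9.61). Target: (30.4, 19.9). Remaining: Δeast = 37.91, Δnorth = 10.29.
Bearing = atan2(37.91, 10.29) mod 360° = 74.82°; distance = √((37.91)² + (10.29)²) = 39.282 mi.

075°, 39.3 mi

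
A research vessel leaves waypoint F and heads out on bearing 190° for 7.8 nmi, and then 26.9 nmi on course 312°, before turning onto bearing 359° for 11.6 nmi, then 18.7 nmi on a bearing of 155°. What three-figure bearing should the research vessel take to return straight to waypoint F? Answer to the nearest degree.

Leg 1 (190°, 7.8 nmi): east 7.8 sin 190° = -1.35, north 7.8 cos 190° = -7.68
Leg 2 (312°, 26.9 nmi): east 26.9 sin 312° = -19.99, north 26.9 cos 312° = 18.00
Leg 3 (359°, 11.6 nmi): east 11.6 sin 359° = -0.20, north 11.6 cos 359° = 11.60
Leg 4 (155°, 18.7 nmi): east 18.7 sin 155° = 7.90, north 18.7 cos 155° = -16.95
Net displacement: -13.64 east, 4.97 north. Direction back to start is (13.64, -4.97): bearing = atan2(13.64, -4.97) mod 360° = 110.01° ≈ 110°.

110°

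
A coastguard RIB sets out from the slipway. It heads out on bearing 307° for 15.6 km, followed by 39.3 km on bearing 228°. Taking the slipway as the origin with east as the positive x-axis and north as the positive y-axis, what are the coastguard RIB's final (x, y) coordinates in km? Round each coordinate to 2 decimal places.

Leg 1 (307°, 15.6 km): east 15.6 sin 307° = -12.46, north 15.6 cos 307° = 9.39
Leg 2 (228°, 39.3 km): east 39.3 sin 228° = -29.21, north 39.3 cos 228° = -26.30
Summing: -41.66 km east, -16.91 km north → (-41.66, -16.91).

(-41.66, -16.91)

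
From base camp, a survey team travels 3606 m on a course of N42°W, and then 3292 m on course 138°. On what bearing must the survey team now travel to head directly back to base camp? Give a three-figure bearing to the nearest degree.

138°

Leg 1 (N42°W, 3606 m): east 3606 sin 318° = -2412.88, north 3606 cos 318° = 2679.78
Leg 2 (138°, 3292 m): east 3292 sin 138° = 2202.78, north 3292 cos 138° = -2446.43
Net displacement: -210.11 east, 233.35 north. Direction back to start is (210.11, -233.35): bearing = atan2(210.11, -233.35) mod 360° = 138.00° ≈ 138°.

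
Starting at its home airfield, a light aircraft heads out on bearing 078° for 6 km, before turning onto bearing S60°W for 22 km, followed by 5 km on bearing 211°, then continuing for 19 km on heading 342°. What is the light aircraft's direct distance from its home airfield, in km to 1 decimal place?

Leg 1 (078°, 6 km): east 6 sin 78° = 5.87, north 6 cos 78° = 1.25
Leg 2 (S60°W, 22 km): east 22 sin 240° = -19.05, north 22 cos 240° = -11.00
Leg 3 (211°, 5 km): east 5 sin 211° = -2.58, north 5 cos 211° = -4.29
Leg 4 (342°, 19 km): east 19 sin 342° = -5.87, north 19 cos 342° = 18.07
Net: -21.63 east, 4.03 north. Distance = √((-21.63)² + (4.03)²) = 22.003 km.

22.0 km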